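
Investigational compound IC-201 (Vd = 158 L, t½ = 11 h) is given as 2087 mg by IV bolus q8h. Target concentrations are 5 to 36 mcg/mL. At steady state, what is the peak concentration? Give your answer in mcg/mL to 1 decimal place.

33.4 mcg/mL

Over one 8-h interval, 8/11 ≈ 0.72727 half-lives elapse, leaving f ≈ 0.6040 of each dose.
At steady state, accumulation factor R = 1/(1 − e^(−kτ)) ≈ 2.5253.
Each bolus raises the concentration by D/Vd = 2087/158 ≈ 13.209 mcg/mL.
Cmax,ss = C₀/(1 − f) ≈ 13.209/0.3960 ≈ 33.356 mcg/mL.
Peak 33.4 mcg/mL vs MTC 36 mcg/mL: below toxic threshold.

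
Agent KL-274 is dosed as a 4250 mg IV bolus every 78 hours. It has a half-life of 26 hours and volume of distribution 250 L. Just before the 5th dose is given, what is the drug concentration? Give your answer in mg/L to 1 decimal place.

2.4 mg/L

f = (1/2)^(τ/t½) = (1/2)^(78/26) ≈ 0.1250.
C₀ = D/Vd = 4250/250 ≈ 17.000 mg/L.
Before the 5th dose, 4 doses have been given. Superposition: Cmin = C₀·(f + f² + … + f^4).
≈ 17.000 × (0.1250 + 0.0156 + 0.0020 + 0.0002) ≈ 17.000 × 0.1428 ≈ 2.428 mg/L.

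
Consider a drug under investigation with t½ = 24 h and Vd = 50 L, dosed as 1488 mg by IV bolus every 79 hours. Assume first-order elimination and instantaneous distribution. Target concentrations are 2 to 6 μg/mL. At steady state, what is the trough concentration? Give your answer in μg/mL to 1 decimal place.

3.4 μg/mL

τ/t½ = 79/24 ≈ 3.2917, so fraction remaining f = (1/2)^(79/24) ≈ 0.1021.
Single-dose peak C₀ = D/Vd = 1488/50 ≈ 29.760 μg/mL.
Steady-state trough Cmin,ss = C₀·f/(1−f) ≈ 29.760 × 0.1021/0.8979 ≈ 3.384 μg/mL.
Trough 3.4 μg/mL vs MEC 2 μg/mL: adequate.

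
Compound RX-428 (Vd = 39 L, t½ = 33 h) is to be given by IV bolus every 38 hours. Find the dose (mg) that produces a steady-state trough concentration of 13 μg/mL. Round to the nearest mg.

619 mg

τ/t½ = 38/33 ≈ 1.1515, so f = (1/2)^(38/33) ≈ 0.450152.
Cmin,ss = (D/Vd)·f/(1−f), so D = Cmin,ss·Vd·(1−f)/f.
D = 13 × 39 × (1−f)/f ≈ 13 × 39 × 1.22147 ≈ 619.29 mg.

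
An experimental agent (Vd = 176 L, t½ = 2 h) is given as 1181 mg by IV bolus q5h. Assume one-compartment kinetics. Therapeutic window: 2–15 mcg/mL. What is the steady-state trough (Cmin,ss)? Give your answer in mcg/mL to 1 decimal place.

Over one 5-h interval, 5/2 ≈ 2.5 half-lives elapse, leaving f ≈ 0.1768 of each dose.
Accumulation ratio R = 1/(1 − f) ≈ 1/0.8232 ≈ 1.2148.
Each bolus raises the concentration by D/Vd = 1181/176 ≈ 6.710 mcg/mL.
Steady-state peak Cmax,ss = C₀·R ≈ 6.710 × 1.2148 ≈ 8.151 mcg/mL.
One interval later, Cmin,ss = Cmax,ss·e^(−kτ) ≈ 8.151 × 0.1768 ≈ 1.441 mcg/mL.
Trough 1.4 mcg/mL vs MEC 2 mcg/mL: subtherapeutic.

1.4 mcg/mL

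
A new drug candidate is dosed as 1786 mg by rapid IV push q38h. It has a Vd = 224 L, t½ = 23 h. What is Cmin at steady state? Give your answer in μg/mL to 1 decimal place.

Over one 38-h interval, 38/23 ≈ 1.6522 half-lives elapse, leaving f ≈ 0.3182 of each dose.
Each bolus raises the concentration by D/Vd = 1786/224 ≈ 7.973 μg/mL.
Steady-state trough Cmin,ss = C₀·f/(1−f) ≈ 7.973 × 0.3182/0.6818 ≈ 3.721 μg/mL.

3.7 μg/mL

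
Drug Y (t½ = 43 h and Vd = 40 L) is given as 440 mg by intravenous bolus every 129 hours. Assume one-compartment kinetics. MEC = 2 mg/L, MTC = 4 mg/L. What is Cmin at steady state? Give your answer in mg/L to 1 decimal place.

τ = 129 h = 3 half-lives, so f = (1/2)^3 = 0.125.
Accumulation ratio R = 1/(1 − f) = 1/0.875 = 8/7.
Single-dose peak C₀ = D/Vd = 440/40 = 11 mg/L.
Steady-state peak Cmax,ss = C₀·R = 11 × 8/7 ≈ 12.571 mg/L.
Steady-state trough Cmin,ss = Cmax,ss·f ≈ 12.571 × 0.125 ≈ 1.571 mg/L.
Trough 1.6 mg/L vs MEC 2 mg/L: subtherapeutic.

1.6 mg/L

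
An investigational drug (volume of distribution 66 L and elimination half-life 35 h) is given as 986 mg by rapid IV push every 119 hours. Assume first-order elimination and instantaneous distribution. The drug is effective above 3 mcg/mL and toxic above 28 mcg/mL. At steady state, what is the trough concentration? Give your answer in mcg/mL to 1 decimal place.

k = ln2/t½ = ln2/35 ≈ 0.019804 h⁻¹; fraction remaining f = e^(−kτ) = e^(−0.019804×119) ≈ 0.0947.
Accumulation ratio R = 1/(1 − f) ≈ 1/0.9053 ≈ 1.1046.
Each bolus raises the concentration by D/Vd = 986/66 ≈ 14.939 mcg/mL.
Steady-state peak Cmax,ss = C₀·R ≈ 14.939 × 1.1046 ≈ 16.502 mcg/mL.
One interval later, Cmin,ss = Cmax,ss·e^(−kτ) ≈ 16.502 × 0.0947 ≈ 1.563 mcg/mL.
Trough 1.6 mcg/mL vs MEC 3 mcg/mL: subtherapeutic.

1.6 mcg/mL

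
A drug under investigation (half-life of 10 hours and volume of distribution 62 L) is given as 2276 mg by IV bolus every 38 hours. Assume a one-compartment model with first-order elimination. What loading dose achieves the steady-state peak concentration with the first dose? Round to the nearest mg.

2452 mg

f = (1/2)^(38/10) ≈ 0.071794; accumulation ratio R = 1/(1−f) ≈ 1.07735.
Loading dose to hit Cmax,ss on first dose: D_load = D_maint·R ≈ 2276 × 1.07735 ≈ 2452.05 mg.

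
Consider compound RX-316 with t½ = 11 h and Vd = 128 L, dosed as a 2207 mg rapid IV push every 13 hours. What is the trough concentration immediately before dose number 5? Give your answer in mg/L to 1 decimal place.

13.1 mg/L

f = (1/2)^(τ/t½) = (1/2)^(13/11) ≈ 0.4408.
C₀ = D/Vd = 2207/128 ≈ 17.242 mg/L.
Before the 5th dose, 4 doses have been given. Superposition: Cmin = C₀·(f + f² + … + f^4).
≈ 17.242 × (0.4408 + 0.1943 + 0.0856 + 0.0378) ≈ 17.242 × 0.7585 ≈ 13.078 mg/L.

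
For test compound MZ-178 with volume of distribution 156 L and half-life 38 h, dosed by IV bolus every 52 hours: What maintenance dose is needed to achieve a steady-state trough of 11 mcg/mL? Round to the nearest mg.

τ/t½ = 52/38 ≈ 1.3684, so f = (1/2)^(52/38) ≈ 0.387315.
Cmin,ss = (D/Vd)·f/(1−f), so D = Cmin,ss·Vd·(1−f)/f.
D = 11 × 156 × (1−f)/f ≈ 11 × 156 × 1.58188 ≈ 2714.51 mg.

2715 mg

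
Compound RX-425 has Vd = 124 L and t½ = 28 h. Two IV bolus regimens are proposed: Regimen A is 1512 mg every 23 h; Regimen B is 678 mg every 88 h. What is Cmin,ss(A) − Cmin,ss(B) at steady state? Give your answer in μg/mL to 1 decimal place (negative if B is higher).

15.2 μg/mL

Regimen A: f = (1/2)^(23/28) ≈ 0.5659; Cmin,ss = (1512/124)·f/(1−f) ≈ 15.896 μg/mL.
Regimen B: f = (1/2)^(88/28) ≈ 0.1132; Cmin,ss = (678/124)·f/(1−f) ≈ 0.698 μg/mL.
Difference ≈ 15.896 − 0.698 ≈ 15.198 μg/mL.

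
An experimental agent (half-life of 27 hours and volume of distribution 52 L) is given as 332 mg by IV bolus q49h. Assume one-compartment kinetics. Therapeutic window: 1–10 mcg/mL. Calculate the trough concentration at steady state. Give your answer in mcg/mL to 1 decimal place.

2.5 mcg/mL

k = ln2/t½ = ln2/27 ≈ 0.025672 h⁻¹; fraction remaining f = e^(−kτ) = e^(−0.025672×49) ≈ 0.2842.
Accumulation ratio R = 1/(1 − f) ≈ 1/0.7158 ≈ 1.3970.
Each bolus raises the concentration by D/Vd = 332/52 ≈ 6.385 mcg/mL.
Cmax,ss = C₀/(1 − f) ≈ 6.385/0.7158 ≈ 8.920 mcg/mL.
One interval later, Cmin,ss = Cmax,ss·e^(−kτ) ≈ 8.920 × 0.2842 ≈ 2.535 mcg/mL.
Trough 2.5 mcg/mL vs MEC 1 mcg/mL: adequate.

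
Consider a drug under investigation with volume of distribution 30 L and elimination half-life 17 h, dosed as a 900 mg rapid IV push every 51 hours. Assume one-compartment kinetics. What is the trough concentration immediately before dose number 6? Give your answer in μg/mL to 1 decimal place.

4.3 μg/mL

f = (1/2)^(τ/t½) = (1/2)^(51/17) ≈ 0.1250.
C₀ = D/Vd = 900/30 ≈ 30.000 μg/mL.
Before the 6th dose, 5 doses have been given. Superposition: Cmin = C₀·(f + f² + … + f^5).
≈ 30.000 × (0.1250 + 0.0156 + 0.0020 + 0.0002 + 0.0000) ≈ 30.000 × 0.1428 ≈ 4.284 μg/mL.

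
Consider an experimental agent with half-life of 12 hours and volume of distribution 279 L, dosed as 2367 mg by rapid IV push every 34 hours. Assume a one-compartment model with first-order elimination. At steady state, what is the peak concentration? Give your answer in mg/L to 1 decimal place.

9.9 mg/L

τ/t½ = 34/12 ≈ 2.8333, so fraction remaining f = (1/2)^(34/12) ≈ 0.1403.
Accumulation ratio R = 1/(1 − f) ≈ 1/0.8597 ≈ 1.1632.
Each bolus raises the concentration by D/Vd = 2367/279 ≈ 8.484 mg/L.
Steady-state peak Cmax,ss = C₀·R ≈ 8.484 × 1.1632 ≈ 9.869 mg/L.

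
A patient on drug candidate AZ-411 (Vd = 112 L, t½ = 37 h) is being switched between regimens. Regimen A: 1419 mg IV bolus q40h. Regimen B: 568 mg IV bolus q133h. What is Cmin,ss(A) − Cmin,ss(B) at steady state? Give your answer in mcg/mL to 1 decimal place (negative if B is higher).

10.9 mcg/mL

Regimen A: f = (1/2)^(40/37) ≈ 0.4727; Cmin,ss = (1419/112)·f/(1−f) ≈ 11.358 mcg/mL.
Regimen B: f = (1/2)^(133/37) ≈ 0.0828; Cmin,ss = (568/112)·f/(1−f) ≈ 0.458 mcg/mL.
Difference ≈ 11.358 − 0.458 ≈ 10.900 mcg/mL.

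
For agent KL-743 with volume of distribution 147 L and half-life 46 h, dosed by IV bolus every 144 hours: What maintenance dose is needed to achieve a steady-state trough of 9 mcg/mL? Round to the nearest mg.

10262 mg

τ/t½ = 144/46 ≈ 3.1304, so f = (1/2)^(144/46) ≈ 0.114195.
Cmin,ss = (D/Vd)·f/(1−f), so D = Cmin,ss·Vd·(1−f)/f.
D = 9 × 147 × (1−f)/f ≈ 9 × 147 × 7.75695 ≈ 10262.44 mg.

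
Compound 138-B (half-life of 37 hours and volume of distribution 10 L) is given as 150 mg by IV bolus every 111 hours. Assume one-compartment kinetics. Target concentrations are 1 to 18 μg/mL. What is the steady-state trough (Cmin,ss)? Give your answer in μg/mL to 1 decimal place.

τ = 111 h = 3 half-lives, so f = (1/2)^3 = 0.125.
At steady state, R = 1/(1 − 0.125) = 8/7.
Single-dose peak C₀ = D/Vd = 150/10 = 15 μg/mL.
Steady-state peak Cmax,ss = C₀·R = 15 × 8/7 ≈ 17.143 μg/mL.
Steady-state trough Cmin,ss = Cmax,ss·f ≈ 17.143 × 0.125 ≈ 2.143 μg/mL.
Trough 2.1 μg/mL vs MEC 1 μg/mL: adequate.

2.1 μg/mL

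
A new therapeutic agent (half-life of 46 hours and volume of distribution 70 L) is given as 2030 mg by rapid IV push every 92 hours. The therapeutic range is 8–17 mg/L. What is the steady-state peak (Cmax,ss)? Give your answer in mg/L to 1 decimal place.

The dosing interval is 2 half-lives, so f = 2^(−2) = 0.25.
At steady state, R = 1/(1 − 0.25) = 4/3.
Single-dose peak C₀ = D/Vd = 2030/70 = 29 mg/L.
Steady-state peak Cmax,ss = C₀·R = 29 × 4/3 ≈ 38.667 mg/L.
Peak 38.7 mg/L vs MTC 17 mg/L: exceeds toxic threshold.

38.7 mg/L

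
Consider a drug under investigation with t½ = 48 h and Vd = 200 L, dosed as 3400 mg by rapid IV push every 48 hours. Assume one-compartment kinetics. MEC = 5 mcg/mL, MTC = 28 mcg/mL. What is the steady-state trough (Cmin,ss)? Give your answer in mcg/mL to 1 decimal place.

17.0 mcg/mL

τ = 48 h = 1 half-life, so f = (1/2)^1 = 0.5.
Accumulation ratio R = 1/(1 − f) = 1/0.5 = 2/1.
Single-dose peak C₀ = D/Vd = 3400/200 = 17 mcg/mL.
Steady-state peak Cmax,ss = C₀·R = 17 × 2/1 ≈ 34.000 mcg/mL.
Steady-state trough Cmin,ss = Cmax,ss·f ≈ 34.000 × 0.5 ≈ 17.000 mcg/mL.
Trough 17.0 mcg/mL vs MEC 5 mcg/mL: adequate.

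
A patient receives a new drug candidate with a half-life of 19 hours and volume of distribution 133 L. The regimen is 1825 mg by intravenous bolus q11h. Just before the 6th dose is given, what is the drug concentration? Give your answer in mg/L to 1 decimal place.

24.1 mg/L

f = (1/2)^(τ/t½) = (1/2)^(11/19) ≈ 0.6695.
C₀ = D/Vd = 1825/133 ≈ 13.722 mg/L.
Before the 6th dose, 5 doses have been given. Superposition: Cmin = C₀·(f + f² + … + f^5).
≈ 13.722 × (0.6695 + 0.4482 + 0.3001 + 0.2009 + 0.1345) ≈ 13.722 × 1.7532 ≈ 24.057 mg/L.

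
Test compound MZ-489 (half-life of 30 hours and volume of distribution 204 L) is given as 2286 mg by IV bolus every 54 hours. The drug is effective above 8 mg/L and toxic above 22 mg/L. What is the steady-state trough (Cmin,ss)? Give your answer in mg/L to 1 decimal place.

4.5 mg/L

Over one 54-h interval, 54/30 ≈ 1.8 half-lives elapse, leaving f ≈ 0.2872 of each dose.
Accumulation ratio R = 1/(1 − f) ≈ 1/0.7128 ≈ 1.4029.
Each bolus raises the concentration by D/Vd = 2286/204 ≈ 11.206 mg/L.
Steady-state peak Cmax,ss = C₀·R ≈ 11.206 × 1.4029 ≈ 15.721 mg/L.
Steady-state trough Cmin,ss = Cmax,ss·f ≈ 15.721 × 0.2872 ≈ 4.515 mg/L.
Trough 4.5 mg/L vs MEC 8 mg/L: subtherapeutic.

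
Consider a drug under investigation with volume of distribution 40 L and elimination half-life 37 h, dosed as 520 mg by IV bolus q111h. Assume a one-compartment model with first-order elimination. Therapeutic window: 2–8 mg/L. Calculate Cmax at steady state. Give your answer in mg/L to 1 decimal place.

τ = 111 h = 3 half-lives, so f = (1/2)^3 = 0.125.
Accumulation ratio R = 1/(1 − f) = 1/0.875 = 8/7.
Single-dose peak C₀ = D/Vd = 520/40 = 13 mg/L.
Steady-state peak Cmax,ss = C₀·R = 13 × 8/7 ≈ 14.857 mg/L.
Peak 14.9 mg/L vs MTC 8 mg/L: exceeds toxic threshold.

14.9 mg/L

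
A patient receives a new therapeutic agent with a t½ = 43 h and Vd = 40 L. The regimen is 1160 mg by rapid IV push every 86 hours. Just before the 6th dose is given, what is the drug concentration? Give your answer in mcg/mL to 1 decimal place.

9.7 mcg/mL

f = (1/2)^(τ/t½) = (1/2)^(86/43) ≈ 0.2500.
C₀ = D/Vd = 1160/40 ≈ 29.000 mcg/mL.
Before the 6th dose, 5 doses have been given. Superposition: Cmin = C₀·(f + f² + … + f^5).
≈ 29.000 × (0.2500 + 0.0625 + 0.0156 + 0.0039 + 0.0010) ≈ 29.000 × 0.3330 ≈ 9.657 mcg/mL.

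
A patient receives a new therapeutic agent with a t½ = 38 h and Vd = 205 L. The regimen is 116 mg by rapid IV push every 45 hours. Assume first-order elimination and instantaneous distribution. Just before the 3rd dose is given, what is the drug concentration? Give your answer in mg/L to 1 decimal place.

f = (1/2)^(τ/t½) = (1/2)^(45/38) ≈ 0.4401.
C₀ = D/Vd = 116/205 ≈ 0.566 mg/L.
Before the 3rd dose, 2 doses have been given. Superposition: Cmin = C₀·(f + f²).
≈ 0.566 × (0.4401 + 0.1937) ≈ 0.566 × 0.6338 ≈ 0.359 mg/L.

0.4 mg/L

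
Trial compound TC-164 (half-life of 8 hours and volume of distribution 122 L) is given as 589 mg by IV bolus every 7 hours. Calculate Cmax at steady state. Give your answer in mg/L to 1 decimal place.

τ/t½ = 7/8 ≈ 0.875, so fraction remaining f = (1/2)^(7/8) ≈ 0.5453.
At steady state, accumulation factor R = 1/(1 − e^(−kτ)) ≈ 2.1993.
Each bolus raises the concentration by D/Vd = 589/122 ≈ 4.828 mg/L.
Cmax,ss = C₀/(1 − f) ≈ 4.828/0.4547 ≈ 10.618 mg/L.

10.6 mg/L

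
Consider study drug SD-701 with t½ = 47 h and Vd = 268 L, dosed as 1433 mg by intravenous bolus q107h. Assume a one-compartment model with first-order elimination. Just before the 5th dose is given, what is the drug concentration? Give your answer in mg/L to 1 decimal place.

f = (1/2)^(τ/t½) = (1/2)^(107/47) ≈ 0.2064.
C₀ = D/Vd = 1433/268 ≈ 5.347 mg/L.
Before the 5th dose, 4 doses have been given. Superposition: Cmin = C₀·(f + f² + … + f^4).
≈ 5.347 × (0.2064 + 0.0426 + 0.0088 + 0.0018) ≈ 5.347 × 0.2596 ≈ 1.388 mg/L.

1.4 mg/L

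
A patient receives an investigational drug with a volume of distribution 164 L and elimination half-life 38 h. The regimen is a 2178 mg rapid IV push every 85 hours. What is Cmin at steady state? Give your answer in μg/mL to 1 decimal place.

3.6 μg/mL

Over one 85-h interval, 85/38 ≈ 2.2368 half-lives elapse, leaving f ≈ 0.2122 of each dose.
At steady state, accumulation factor R = 1/(1 − e^(−kτ)) ≈ 1.2694.
Each bolus raises the concentration by D/Vd = 2178/164 ≈ 13.280 μg/mL.
Steady-state peak Cmax,ss = C₀·R ≈ 13.280 × 1.2694 ≈ 16.858 μg/mL.
Steady-state trough Cmin,ss = Cmax,ss·f ≈ 16.858 × 0.2122 ≈ 3.577 μg/mL.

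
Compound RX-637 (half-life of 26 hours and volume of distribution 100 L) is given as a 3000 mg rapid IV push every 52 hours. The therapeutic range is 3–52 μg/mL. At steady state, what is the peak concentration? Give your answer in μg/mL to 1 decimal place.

τ = 52 h = 2 half-lives, so f = (1/2)^2 = 0.25.
At steady state, R = 1/(1 − 0.25) = 4/3.
Single-dose peak C₀ = D/Vd = 3000/100 = 30 μg/mL.
Steady-state peak Cmax,ss = C₀·R = 30 × 4/3 ≈ 40.000 μg/mL.
Peak 40.0 μg/mL vs MTC 52 μg/mL: below toxic threshold.

40.0 μg/mL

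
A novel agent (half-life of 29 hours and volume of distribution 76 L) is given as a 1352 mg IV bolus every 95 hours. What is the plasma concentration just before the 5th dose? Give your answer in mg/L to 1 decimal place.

f = (1/2)^(τ/t½) = (1/2)^(95/29) ≈ 0.1032.
C₀ = D/Vd = 1352/76 ≈ 17.789 mg/L.
Before the 5th dose, 4 doses have been given. Superposition: Cmin = C₀·(f + f² + … + f^4).
≈ 17.789 × (0.1032 + 0.0107 + 0.0011 + 0.0001) ≈ 17.789 × 0.1151 ≈ 2.048 mg/L.

2.0 mg/L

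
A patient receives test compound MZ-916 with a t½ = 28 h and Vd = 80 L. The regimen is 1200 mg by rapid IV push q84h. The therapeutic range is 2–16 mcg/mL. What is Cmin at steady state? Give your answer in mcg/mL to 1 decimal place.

τ = 84 h = 3 half-lives, so f = (1/2)^3 = 0.125.
Accumulation ratio R = 1/(1 − f) = 1/0.875 = 8/7.
Single-dose peak C₀ = D/Vd = 1200/80 = 15 mcg/mL.
Steady-state peak Cmax,ss = C₀·R = 15 × 8/7 ≈ 17.143 mcg/mL.
Steady-state trough Cmin,ss = Cmax,ss·f ≈ 17.143 × 0.125 ≈ 2.143 mcg/mL.
Trough 2.1 mcg/mL vs MEC 2 mcg/mL: adequate.

2.1 mcg/mL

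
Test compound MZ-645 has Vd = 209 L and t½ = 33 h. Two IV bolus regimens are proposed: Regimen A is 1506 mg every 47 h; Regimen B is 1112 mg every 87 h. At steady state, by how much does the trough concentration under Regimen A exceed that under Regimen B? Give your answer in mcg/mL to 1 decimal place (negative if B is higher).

Regimen A: f = (1/2)^(47/33) ≈ 0.3726; Cmin,ss = (1506/209)·f/(1−f) ≈ 4.279 mcg/mL.
Regimen B: f = (1/2)^(87/33) ≈ 0.1608; Cmin,ss = (1112/209)·f/(1−f) ≈ 1.019 mcg/mL.
Difference ≈ 4.279 − 1.019 ≈ 3.260 mcg/mL.

3.3 mcg/mL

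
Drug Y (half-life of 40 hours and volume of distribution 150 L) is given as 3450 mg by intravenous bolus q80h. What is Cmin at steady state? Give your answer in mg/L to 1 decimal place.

7.7 mg/L

The dosing interval is 2 half-lives, so f = 2^(−2) = 0.25.
Accumulation ratio R = 1/(1 − f) = 1/0.75 = 4/3.
Single-dose peak C₀ = D/Vd = 3450/150 = 23 mg/L.
Steady-state peak Cmax,ss = C₀·R = 23 × 4/3 ≈ 30.667 mg/L.
Steady-state trough Cmin,ss = Cmax,ss·f ≈ 30.667 × 0.25 ≈ 7.667 mg/L.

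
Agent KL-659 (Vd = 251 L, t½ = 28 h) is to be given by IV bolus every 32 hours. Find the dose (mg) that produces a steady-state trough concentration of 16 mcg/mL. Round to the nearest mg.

τ/t½ = 32/28 ≈ 1.1429, so f = (1/2)^(32/28) ≈ 0.452862.
Cmin,ss = (D/Vd)·f/(1−f), so D = Cmin,ss·Vd·(1−f)/f.
D = 16 × 251 × (1−f)/f ≈ 16 × 251 × 1.20818 ≈ 4852.05 mg.

4852 mg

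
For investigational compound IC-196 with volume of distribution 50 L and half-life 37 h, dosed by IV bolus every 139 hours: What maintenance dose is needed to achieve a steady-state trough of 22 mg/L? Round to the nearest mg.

13769 mg

τ/t½ = 139/37 ≈ 3.7568, so f = (1/2)^(139/37) ≈ 0.073978.
Cmin,ss = (D/Vd)·f/(1−f), so D = Cmin,ss·Vd·(1−f)/f.
D = 22 × 50 × (1−f)/f ≈ 22 × 50 × 12.51753 ≈ 13769.28 mg.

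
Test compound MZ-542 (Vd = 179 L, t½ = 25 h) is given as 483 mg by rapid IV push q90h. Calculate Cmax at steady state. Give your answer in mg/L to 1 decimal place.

Over one 90-h interval, 90/25 ≈ 3.6 half-lives elapse, leaving f ≈ 0.0825 of each dose.
Accumulation ratio R = 1/(1 − f) ≈ 1/0.9175 ≈ 1.0899.
Single-dose peak C₀ = D/Vd = 483/179 ≈ 2.698 mg/L.
Cmax,ss = C₀/(1 − f) ≈ 2.698/0.9175 ≈ 2.941 mg/L.

2.9 mg/L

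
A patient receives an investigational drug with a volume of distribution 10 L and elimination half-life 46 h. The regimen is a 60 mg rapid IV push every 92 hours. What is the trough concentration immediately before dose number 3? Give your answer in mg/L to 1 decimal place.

f = (1/2)^(τ/t½) = (1/2)^(92/46) ≈ 0.2500.
C₀ = D/Vd = 60/10 ≈ 6.000 mg/L.
Before the 3rd dose, 2 doses have been given. Superposition: Cmin = C₀·(f + f²).
≈ 6.000 × (0.2500 + 0.0625) ≈ 6.000 × 0.3125 ≈ 1.875 mg/L.

1.9 mg/L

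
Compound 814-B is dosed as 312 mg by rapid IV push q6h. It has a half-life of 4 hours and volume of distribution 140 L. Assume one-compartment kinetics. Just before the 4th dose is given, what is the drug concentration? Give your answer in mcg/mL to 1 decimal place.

f = (1/2)^(τ/t½) = (1/2)^(6/4) ≈ 0.3536.
C₀ = D/Vd = 312/140 ≈ 2.229 mcg/mL.
Before the 4th dose, 3 doses have been given. Superposition: Cmin = C₀·(f + f² + … + f^3).
≈ 2.229 × (0.3536 + 0.1250 + 0.0442) ≈ 2.229 × 0.5228 ≈ 1.165 mcg/mL.

1.2 mcg/mL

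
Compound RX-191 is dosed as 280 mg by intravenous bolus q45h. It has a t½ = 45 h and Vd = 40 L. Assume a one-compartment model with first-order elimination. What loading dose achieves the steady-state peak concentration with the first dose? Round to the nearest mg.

560 mg

f = (1/2)^(45/45) ≈ 0.500000; accumulation ratio R = 1/(1−f) ≈ 2.00000.
Loading dose to hit Cmax,ss on first dose: D_load = D_maint·R ≈ 280 × 2.00000 ≈ 560.00 mg.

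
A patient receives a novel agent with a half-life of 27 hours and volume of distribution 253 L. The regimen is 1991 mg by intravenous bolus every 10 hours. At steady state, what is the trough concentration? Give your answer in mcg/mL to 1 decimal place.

26.9 mcg/mL

τ/t½ = 10/27 ≈ 0.37037, so fraction remaining f = (1/2)^(10/27) ≈ 0.7736.
At steady state, accumulation factor R = 1/(1 − e^(−kτ)) ≈ 4.4170.
Each bolus raises the concentration by D/Vd = 1991/253 ≈ 7.870 mcg/mL.
Cmax,ss = C₀/(1 − f) ≈ 7.870/0.2264 ≈ 34.761 mcg/mL.
One interval later, Cmin,ss = Cmax,ss·e^(−kτ) ≈ 34.761 × 0.7736 ≈ 26.891 mcg/mL.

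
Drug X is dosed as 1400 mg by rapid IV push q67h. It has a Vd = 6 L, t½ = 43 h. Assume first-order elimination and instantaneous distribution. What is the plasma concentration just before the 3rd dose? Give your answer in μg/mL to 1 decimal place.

f = (1/2)^(τ/t½) = (1/2)^(67/43) ≈ 0.3396.
C₀ = D/Vd = 1400/6 ≈ 233.333 μg/mL.
Before the 3rd dose, 2 doses have been given. Superposition: Cmin = C₀·(f + f²).
≈ 233.333 × (0.3396 + 0.1153) ≈ 233.333 × 0.4549 ≈ 106.143 μg/mL.

106.1 μg/mL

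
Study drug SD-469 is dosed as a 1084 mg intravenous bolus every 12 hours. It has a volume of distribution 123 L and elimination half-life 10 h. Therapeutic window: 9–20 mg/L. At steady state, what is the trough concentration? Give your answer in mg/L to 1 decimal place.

6.8 mg/L

k = ln2/t½ = ln2/10 ≈ 0.069315 h⁻¹; fraction remaining f = e^(−kτ) = e^(−0.069315×12) ≈ 0.4353.
Single-dose peak C₀ = D/Vd = 1084/123 ≈ 8.813 mg/L.
Steady-state trough Cmin,ss = C₀·f/(1−f) ≈ 8.813 × 0.4353/0.5647 ≈ 6.794 mg/L.
Trough 6.8 mg/L vs MEC 9 mg/L: subtherapeutic.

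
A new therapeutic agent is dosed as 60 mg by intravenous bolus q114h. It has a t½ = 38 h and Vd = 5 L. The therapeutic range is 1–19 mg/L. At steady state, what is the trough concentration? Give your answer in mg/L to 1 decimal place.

1.7 mg/L

The dosing interval is 3 half-lives, so f = 2^(−3) = 0.125.
Accumulation ratio R = 1/(1 − f) = 1/0.875 = 8/7.
Single-dose peak C₀ = D/Vd = 60/5 = 12 mg/L.
Steady-state peak Cmax,ss = C₀·R = 12 × 8/7 ≈ 13.714 mg/L.
Steady-state trough Cmin,ss = Cmax,ss·f ≈ 13.714 × 0.125 ≈ 1.714 mg/L.
Trough 1.7 mg/L vs MEC 1 mg/L: adequate.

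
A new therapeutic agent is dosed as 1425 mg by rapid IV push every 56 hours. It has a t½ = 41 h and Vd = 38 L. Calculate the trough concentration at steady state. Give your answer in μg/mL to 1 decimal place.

23.8 μg/mL

k = ln2/t½ = ln2/41 ≈ 0.016906 h⁻¹; fraction remaining f = e^(−kτ) = e^(−0.016906×56) ≈ 0.3880.
At steady state, accumulation factor R = 1/(1 − e^(−kτ)) ≈ 1.6340.
Each bolus raises the concentration by D/Vd = 1425/38 ≈ 37.500 μg/mL.
Cmax,ss = C₀/(1 − f) ≈ 37.500/0.6120 ≈ 61.275 μg/mL.
Steady-state trough Cmin,ss = Cmax,ss·f ≈ 61.275 × 0.3880 ≈ 23.775 μg/mL.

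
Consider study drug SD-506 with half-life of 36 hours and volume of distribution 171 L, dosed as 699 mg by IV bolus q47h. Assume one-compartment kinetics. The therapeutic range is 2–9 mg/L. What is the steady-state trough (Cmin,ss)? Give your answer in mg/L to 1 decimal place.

k = ln2/t½ = ln2/36 ≈ 0.019254 h⁻¹; fraction remaining f = e^(−kτ) = e^(−0.019254×47) ≈ 0.4046.
Accumulation ratio R = 1/(1 − f) ≈ 1/0.5954 ≈ 1.6795.
Each bolus raises the concentration by D/Vd = 699/171 ≈ 4.088 mg/L.
Steady-state peak Cmax,ss = C₀·R ≈ 4.088 × 1.6795 ≈ 6.866 mg/L.
One interval later, Cmin,ss = Cmax,ss·e^(−kτ) ≈ 6.866 × 0.4046 ≈ 2.778 mg/L.
Trough 2.8 mg/L vs MEC 2 mg/L: adequate.

2.8 mg/L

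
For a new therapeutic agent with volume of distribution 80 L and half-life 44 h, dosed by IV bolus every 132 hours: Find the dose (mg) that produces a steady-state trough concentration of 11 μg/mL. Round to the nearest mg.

6160 mg

τ/t½ = 132/44 ≈ 3, so f = (1/2)^(132/44) ≈ 0.125000.
Cmin,ss = (D/Vd)·f/(1−f), so D = Cmin,ss·Vd·(1−f)/f.
D = 11 × 80 × (1−f)/f ≈ 11 × 80 × 7.00000 ≈ 6160.00 mg.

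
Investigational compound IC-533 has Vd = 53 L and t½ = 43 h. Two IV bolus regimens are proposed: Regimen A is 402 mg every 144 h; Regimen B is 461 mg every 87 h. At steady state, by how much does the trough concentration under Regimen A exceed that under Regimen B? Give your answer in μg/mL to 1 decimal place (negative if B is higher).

-2.0 μg/mL

Regimen A: f = (1/2)^(144/43) ≈ 0.0982; Cmin,ss = (402/53)·f/(1−f) ≈ 0.826 μg/mL.
Regimen B: f = (1/2)^(87/43) ≈ 0.2460; Cmin,ss = (461/53)·f/(1−f) ≈ 2.838 μg/mL.
Difference ≈ 0.826 − 2.838 ≈ -2.012 μg/mL.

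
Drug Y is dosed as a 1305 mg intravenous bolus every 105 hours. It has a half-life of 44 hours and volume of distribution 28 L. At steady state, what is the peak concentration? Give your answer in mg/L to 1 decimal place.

Over one 105-h interval, 105/44 ≈ 2.3864 half-lives elapse, leaving f ≈ 0.1913 of each dose.
At steady state, accumulation factor R = 1/(1 − e^(−kτ)) ≈ 1.2366.
Single-dose peak C₀ = D/Vd = 1305/28 ≈ 46.607 mg/L.
Steady-state peak Cmax,ss = C₀·R ≈ 46.607 × 1.2366 ≈ 57.634 mg/L.

57.6 mg/L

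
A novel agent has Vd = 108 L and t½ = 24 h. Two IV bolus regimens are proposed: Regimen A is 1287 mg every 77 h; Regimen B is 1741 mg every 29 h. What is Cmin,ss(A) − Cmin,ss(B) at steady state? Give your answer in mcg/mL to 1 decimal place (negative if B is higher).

-10.9 mcg/mL

Regimen A: f = (1/2)^(77/24) ≈ 0.1082; Cmin,ss = (1287/108)·f/(1−f) ≈ 1.446 mcg/mL.
Regimen B: f = (1/2)^(29/24) ≈ 0.4328; Cmin,ss = (1741/108)·f/(1−f) ≈ 12.301 mcg/mL.
Difference ≈ 1.446 − 12.301 ≈ -10.855 mcg/mL.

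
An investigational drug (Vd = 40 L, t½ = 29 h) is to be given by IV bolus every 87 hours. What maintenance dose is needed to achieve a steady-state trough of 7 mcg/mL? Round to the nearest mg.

τ/t½ = 87/29 ≈ 3, so f = (1/2)^(87/29) ≈ 0.125000.
Cmin,ss = (D/Vd)·f/(1−f), so D = Cmin,ss·Vd·(1−f)/f.
D = 7 × 40 × (1−f)/f ≈ 7 × 40 × 7.00000 ≈ 1960.00 mg.

1960 mg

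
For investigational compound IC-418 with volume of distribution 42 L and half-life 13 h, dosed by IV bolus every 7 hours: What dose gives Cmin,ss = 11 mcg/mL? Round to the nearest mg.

τ/t½ = 7/13 ≈ 0.53846, so f = (1/2)^(7/13) ≈ 0.688505.
Cmin,ss = (D/Vd)·f/(1−f), so D = Cmin,ss·Vd·(1−f)/f.
D = 11 × 42 × (1−f)/f ≈ 11 × 42 × 0.45242 ≈ 209.02 mg.

209 mg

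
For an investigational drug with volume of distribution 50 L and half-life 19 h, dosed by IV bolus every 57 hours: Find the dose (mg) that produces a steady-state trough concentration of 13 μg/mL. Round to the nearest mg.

4550 mg

τ/t½ = 57/19 ≈ 3, so f = (1/2)^(57/19) ≈ 0.125000.
Cmin,ss = (D/Vd)·f/(1−f), so D = Cmin,ss·Vd·(1−f)/f.
D = 13 × 50 × (1−f)/f ≈ 13 × 50 × 7.00000 ≈ 4550.00 mg.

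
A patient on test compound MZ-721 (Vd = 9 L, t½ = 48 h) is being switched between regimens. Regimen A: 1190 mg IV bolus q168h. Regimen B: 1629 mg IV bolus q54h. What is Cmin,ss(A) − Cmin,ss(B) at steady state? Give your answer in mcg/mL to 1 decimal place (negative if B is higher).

-140.4 mcg/mL

Regimen A: f = (1/2)^(168/48) ≈ 0.0884; Cmin,ss = (1190/9)·f/(1−f) ≈ 12.822 mcg/mL.
Regimen B: f = (1/2)^(54/48) ≈ 0.4585; Cmin,ss = (1629/9)·f/(1−f) ≈ 153.257 mcg/mL.
Difference ≈ 12.822 − 153.257 ≈ -140.435 mcg/mL.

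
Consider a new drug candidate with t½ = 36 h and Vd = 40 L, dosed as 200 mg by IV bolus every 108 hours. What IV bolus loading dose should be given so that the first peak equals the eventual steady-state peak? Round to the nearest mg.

f = (1/2)^(108/36) ≈ 0.125000; accumulation ratio R = 1/(1−f) ≈ 1.14286.
Loading dose to hit Cmax,ss on first dose: D_load = D_maint·R ≈ 200 × 1.14286 ≈ 228.57 mg.

229 mg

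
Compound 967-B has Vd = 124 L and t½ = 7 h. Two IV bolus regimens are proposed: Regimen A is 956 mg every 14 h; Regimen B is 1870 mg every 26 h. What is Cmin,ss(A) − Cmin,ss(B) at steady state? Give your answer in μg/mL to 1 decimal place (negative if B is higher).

Regimen A: f = (1/2)^(14/7) ≈ 0.2500; Cmin,ss = (956/124)·f/(1−f) ≈ 2.570 μg/mL.
Regimen B: f = (1/2)^(26/7) ≈ 0.0762; Cmin,ss = (1870/124)·f/(1−f) ≈ 1.244 μg/mL.
Difference ≈ 2.570 − 1.244 ≈ 1.326 μg/mL.

1.3 μg/mL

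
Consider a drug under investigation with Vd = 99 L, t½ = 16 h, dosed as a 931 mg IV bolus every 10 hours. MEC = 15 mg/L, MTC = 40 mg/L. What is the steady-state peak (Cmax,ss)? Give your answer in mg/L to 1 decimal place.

Over one 10-h interval, 10/16 ≈ 0.625 half-lives elapse, leaving f ≈ 0.6484 of each dose.
At steady state, accumulation factor R = 1/(1 − e^(−kτ)) ≈ 2.8441.
Single-dose peak C₀ = D/Vd = 931/99 ≈ 9.404 mg/L.
Steady-state peak Cmax,ss = C₀·R ≈ 9.404 × 2.8441 ≈ 26.746 mg/L.
Peak 26.7 mg/L vs MTC 40 mg/L: below toxic threshold.

26.7 mg/L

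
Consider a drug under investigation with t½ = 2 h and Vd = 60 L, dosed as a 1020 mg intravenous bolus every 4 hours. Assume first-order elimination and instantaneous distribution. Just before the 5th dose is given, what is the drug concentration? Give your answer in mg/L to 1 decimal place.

f = (1/2)^(τ/t½) = (1/2)^(4/2) ≈ 0.2500.
C₀ = D/Vd = 1020/60 ≈ 17.000 mg/L.
Before the 5th dose, 4 doses have been given. Superposition: Cmin = C₀·(f + f² + … + f^4).
≈ 17.000 × (0.2500 + 0.0625 + 0.0156 + 0.0039) ≈ 17.000 × 0.3320 ≈ 5.644 mg/L.

5.6 mg/L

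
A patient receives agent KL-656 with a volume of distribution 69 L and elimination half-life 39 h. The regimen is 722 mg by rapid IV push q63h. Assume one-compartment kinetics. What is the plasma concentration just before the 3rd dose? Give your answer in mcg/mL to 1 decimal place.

4.5 mcg/mL

f = (1/2)^(τ/t½) = (1/2)^(63/39) ≈ 0.3264.
C₀ = D/Vd = 722/69 ≈ 10.464 mcg/mL.
Before the 3rd dose, 2 doses have been given. Superposition: Cmin = C₀·(f + f²).
≈ 10.464 × (0.3264 + 0.1065) ≈ 10.464 × 0.4329 ≈ 4.530 mcg/mL.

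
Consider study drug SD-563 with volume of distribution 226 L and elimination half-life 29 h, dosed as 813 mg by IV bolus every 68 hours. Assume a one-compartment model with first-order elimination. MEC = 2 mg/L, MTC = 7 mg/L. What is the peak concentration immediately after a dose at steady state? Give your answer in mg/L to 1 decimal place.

τ/t½ = 68/29 ≈ 2.3448, so fraction remaining f = (1/2)^(68/29) ≈ 0.1969.
At steady state, accumulation factor R = 1/(1 − e^(−kτ)) ≈ 1.2452.
Each bolus raises the concentration by D/Vd = 813/226 ≈ 3.597 mg/L.
Cmax,ss = C₀/(1 − f) ≈ 3.597/0.8031 ≈ 4.479 mg/L.
Peak 4.5 mg/L vs MTC 7 mg/L: below toxic threshold.

4.5 mg/L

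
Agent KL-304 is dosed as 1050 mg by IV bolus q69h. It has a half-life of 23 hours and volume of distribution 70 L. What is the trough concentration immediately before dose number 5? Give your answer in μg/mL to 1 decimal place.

f = (1/2)^(τ/t½) = (1/2)^(69/23) ≈ 0.1250.
C₀ = D/Vd = 1050/70 ≈ 15.000 μg/mL.
Before the 5th dose, 4 doses have been given. Superposition: Cmin = C₀·(f + f² + … + f^4).
≈ 15.000 × (0.1250 + 0.0156 + 0.0020 + 0.0002) ≈ 15.000 × 0.1428 ≈ 2.142 μg/mL.

2.1 μg/mL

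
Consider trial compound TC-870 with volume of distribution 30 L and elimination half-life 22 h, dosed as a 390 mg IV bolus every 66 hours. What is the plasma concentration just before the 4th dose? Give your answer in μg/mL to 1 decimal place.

f = (1/2)^(τ/t½) = (1/2)^(66/22) ≈ 0.1250.
C₀ = D/Vd = 390/30 ≈ 13.000 μg/mL.
Before the 4th dose, 3 doses have been given. Superposition: Cmin = C₀·(f + f² + … + f^3).
≈ 13.000 × (0.1250 + 0.0156 + 0.0020) ≈ 13.000 × 0.1426 ≈ 1.854 μg/mL.

1.9 μg/mL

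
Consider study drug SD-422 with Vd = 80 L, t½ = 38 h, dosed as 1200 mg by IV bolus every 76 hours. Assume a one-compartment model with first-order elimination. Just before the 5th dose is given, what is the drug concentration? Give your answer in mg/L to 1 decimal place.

f = (1/2)^(τ/t½) = (1/2)^(76/38) ≈ 0.2500.
C₀ = D/Vd = 1200/80 ≈ 15.000 mg/L.
Before the 5th dose, 4 doses have been given. Superposition: Cmin = C₀·(f + f² + … + f^4).
≈ 15.000 × (0.2500 + 0.0625 + 0.0156 + 0.0039) ≈ 15.000 × 0.3320 ≈ 4.980 mg/L.

5.0 mg/L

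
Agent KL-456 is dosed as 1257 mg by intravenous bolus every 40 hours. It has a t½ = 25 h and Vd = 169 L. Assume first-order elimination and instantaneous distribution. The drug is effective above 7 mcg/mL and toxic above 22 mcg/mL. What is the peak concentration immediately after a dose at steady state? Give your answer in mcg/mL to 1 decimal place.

k = ln2/t½ = ln2/25 ≈ 0.027726 h⁻¹; fraction remaining f = e^(−kτ) = e^(−0.027726×40) ≈ 0.3299.
Accumulation ratio R = 1/(1 − f) ≈ 1/0.6701 ≈ 1.4923.
Single-dose peak C₀ = D/Vd = 1257/169 ≈ 7.438 mcg/mL.
Cmax,ss = C₀/(1 − f) ≈ 7.438/0.6701 ≈ 11.100 mcg/mL.
Peak 11.1 mcg/mL vs MTC 22 mcg/mL: below toxic threshold.

11.1 mcg/mL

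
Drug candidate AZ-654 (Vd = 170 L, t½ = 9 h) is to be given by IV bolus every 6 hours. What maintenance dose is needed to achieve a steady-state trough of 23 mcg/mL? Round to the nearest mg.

2297 mg

τ/t½ = 6/9 ≈ 0.66667, so f = (1/2)^(6/9) ≈ 0.629961.
Cmin,ss = (D/Vd)·f/(1−f), so D = Cmin,ss·Vd·(1−f)/f.
D = 23 × 170 × (1−f)/f ≈ 23 × 170 × 0.58740 ≈ 2296.73 mg.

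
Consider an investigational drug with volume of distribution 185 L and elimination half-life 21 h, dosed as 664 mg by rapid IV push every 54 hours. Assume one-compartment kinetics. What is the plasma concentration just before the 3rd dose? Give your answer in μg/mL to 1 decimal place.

f = (1/2)^(τ/t½) = (1/2)^(54/21) ≈ 0.1682.
C₀ = D/Vd = 664/185 ≈ 3.589 μg/mL.
Before the 3rd dose, 2 doses have been given. Superposition: Cmin = C₀·(f + f²).
≈ 3.589 × (0.1682 + 0.0283) ≈ 3.589 × 0.1965 ≈ 0.705 μg/mL.

0.7 μg/mL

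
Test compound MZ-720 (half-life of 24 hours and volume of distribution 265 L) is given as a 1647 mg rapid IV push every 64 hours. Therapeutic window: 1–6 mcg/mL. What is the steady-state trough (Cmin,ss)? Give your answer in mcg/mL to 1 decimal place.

k = ln2/t½ = ln2/24 ≈ 0.028881 h⁻¹; fraction remaining f = e^(−kτ) = e^(−0.028881×64) ≈ 0.1575.
Accumulation ratio R = 1/(1 − f) ≈ 1/0.8425 ≈ 1.1869.
Single-dose peak C₀ = D/Vd = 1647/265 ≈ 6.215 mcg/mL.
Cmax,ss = C₀/(1 − f) ≈ 6.215/0.8425 ≈ 7.377 mcg/mL.
One interval later, Cmin,ss = Cmax,ss·e^(−kτ) ≈ 7.377 × 0.1575 ≈ 1.162 mcg/mL.
Trough 1.2 mcg/mL vs MEC 1 mcg/mL: adequate.

1.2 mcg/mL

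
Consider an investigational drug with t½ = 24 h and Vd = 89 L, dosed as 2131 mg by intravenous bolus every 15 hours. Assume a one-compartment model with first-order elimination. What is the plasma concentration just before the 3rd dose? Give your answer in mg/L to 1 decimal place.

f = (1/2)^(τ/t½) = (1/2)^(15/24) ≈ 0.6484.
C₀ = D/Vd = 2131/89 ≈ 23.944 mg/L.
Before the 3rd dose, 2 doses have been given. Superposition: Cmin = C₀·(f + f²).
≈ 23.944 × (0.6484 + 0.4204) ≈ 23.944 × 1.0688 ≈ 25.591 mg/L.

25.6 mg/L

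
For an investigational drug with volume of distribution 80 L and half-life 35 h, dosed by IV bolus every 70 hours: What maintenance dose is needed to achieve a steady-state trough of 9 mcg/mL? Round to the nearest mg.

2160 mg

τ/t½ = 70/35 ≈ 2, so f = (1/2)^(70/35) ≈ 0.250000.
Cmin,ss = (D/Vd)·f/(1−f), so D = Cmin,ss·Vd·(1−f)/f.
D = 9 × 80 × (1−f)/f ≈ 9 × 80 × 3.00000 ≈ 2160.00 mg.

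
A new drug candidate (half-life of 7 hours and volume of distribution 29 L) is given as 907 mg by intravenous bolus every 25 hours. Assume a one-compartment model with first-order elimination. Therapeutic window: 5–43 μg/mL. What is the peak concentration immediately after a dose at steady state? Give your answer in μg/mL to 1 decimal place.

k = ln2/t½ = ln2/7 ≈ 0.099021 h⁻¹; fraction remaining f = e^(−kτ) = e^(−0.099021×25) ≈ 0.0841.
At steady state, accumulation factor R = 1/(1 − e^(−kτ)) ≈ 1.0918.
Single-dose peak C₀ = D/Vd = 907/29 ≈ 31.276 μg/mL.
Steady-state peak Cmax,ss = C₀·R ≈ 31.276 × 1.0918 ≈ 34.147 μg/mL.
Peak 34.1 μg/mL vs MTC 43 μg/mL: below toxic threshold.

34.1 μg/mL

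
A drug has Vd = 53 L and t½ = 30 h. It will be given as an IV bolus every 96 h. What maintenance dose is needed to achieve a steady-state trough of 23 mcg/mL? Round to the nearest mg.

9983 mg

τ/t½ = 96/30 ≈ 3.2, so f = (1/2)^(96/30) ≈ 0.108819.
Cmin,ss = (D/Vd)·f/(1−f), so D = Cmin,ss·Vd·(1−f)/f.
D = 23 × 53 × (1−f)/f ≈ 23 × 53 × 8.18957 ≈ 9983.09 mg.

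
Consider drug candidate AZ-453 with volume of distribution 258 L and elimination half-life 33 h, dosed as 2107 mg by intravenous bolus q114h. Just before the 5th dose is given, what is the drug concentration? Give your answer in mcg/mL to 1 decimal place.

0.8 mcg/mL

f = (1/2)^(τ/t½) = (1/2)^(114/33) ≈ 0.0912.
C₀ = D/Vd = 2107/258 ≈ 8.167 mcg/mL.
Before the 5th dose, 4 doses have been given. Superposition: Cmin = C₀·(f + f² + … + f^4).
≈ 8.167 × (0.0912 + 0.0083 + 0.0008 + 0.0001) ≈ 8.167 × 0.1004 ≈ 0.820 mcg/mL.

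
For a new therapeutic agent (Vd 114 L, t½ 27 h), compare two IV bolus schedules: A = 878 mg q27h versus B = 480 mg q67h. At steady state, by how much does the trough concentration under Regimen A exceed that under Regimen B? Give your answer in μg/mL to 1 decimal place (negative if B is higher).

Regimen A: f = (1/2)^(27/27) ≈ 0.5000; Cmin,ss = (878/114)·f/(1−f) ≈ 7.702 μg/mL.
Regimen B: f = (1/2)^(67/27) ≈ 0.1791; Cmin,ss = (480/114)·f/(1−f) ≈ 0.919 μg/mL.
Difference ≈ 7.702 − 0.919 ≈ 6.783 μg/mL.

6.8 μg/mL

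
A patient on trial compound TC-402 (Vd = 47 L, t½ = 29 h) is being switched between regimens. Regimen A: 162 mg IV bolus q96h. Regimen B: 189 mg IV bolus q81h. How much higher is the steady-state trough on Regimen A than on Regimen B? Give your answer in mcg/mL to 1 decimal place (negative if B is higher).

Regimen A: f = (1/2)^(96/29) ≈ 0.1008; Cmin,ss = (162/47)·f/(1−f) ≈ 0.386 mcg/mL.
Regimen B: f = (1/2)^(81/29) ≈ 0.1443; Cmin,ss = (189/47)·f/(1−f) ≈ 0.678 mcg/mL.
Difference ≈ 0.386 − 0.678 ≈ -0.292 mcg/mL.

-0.3 mcg/mL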